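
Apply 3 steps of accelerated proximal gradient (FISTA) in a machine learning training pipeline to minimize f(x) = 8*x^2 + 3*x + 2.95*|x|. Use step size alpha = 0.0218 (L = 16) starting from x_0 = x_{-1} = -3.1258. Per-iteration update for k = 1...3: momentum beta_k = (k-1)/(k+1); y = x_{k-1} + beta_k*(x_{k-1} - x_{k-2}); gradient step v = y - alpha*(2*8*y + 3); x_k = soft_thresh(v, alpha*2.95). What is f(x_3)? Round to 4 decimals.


FISTA on f(x) = 8*x^2 + 3*x + 2.95*|x|
L = 16, alpha = 0.0218
Iteration 1: beta = 0.0, y = -3.1258 + 0.0*(-3.1258 + 3.1258) = -3.1258
  grad(y) = -47.0128, v = y - alpha*grad = -2.1009
  prox(v) = soft_thresh(-2.1009, 0.0643) = -2.0366
Iteration 2: beta = 0.3333, y = -2.0366 + 0.3333*(-2.0366 + 3.1258) = -1.6735
  grad(y) = -23.7768, v = y - alpha*grad = -1.1552
  prox(v) = soft_thresh(-1.1552, 0.0643) = -1.0909
Iteration 3: beta = 0.5, y = -1.0909 + 0.5*(-1.0909 + 2.0366) = -0.6181
  grad(y) = -6.8888, v = y - alpha*grad = -0.4679
  prox(v) = soft_thresh(-0.4679, 0.0643) = -0.4036
f(x_3) = 8*(-0.4036)^2 + 3*(-0.4036) + 2.95*|-0.4036| = 1.2827


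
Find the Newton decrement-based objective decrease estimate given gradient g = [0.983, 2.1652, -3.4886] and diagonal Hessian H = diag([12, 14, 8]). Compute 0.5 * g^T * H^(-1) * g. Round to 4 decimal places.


Step 1: H is diagonal, so H^(-1) * g = [0.0819, 0.1547, -0.4361].
Step 2: g^T H^(-1) g = sum_i g_i^2 / H_ii
  = (0.983)^2/12 + (2.1652)^2/14 + (-3.4886)^2/8
  = 0.0805 + 0.3349 + 1.5213 = 1.9367
Step 3: Objective decrease = 0.5 * g^T H^(-1) g = 0.9683


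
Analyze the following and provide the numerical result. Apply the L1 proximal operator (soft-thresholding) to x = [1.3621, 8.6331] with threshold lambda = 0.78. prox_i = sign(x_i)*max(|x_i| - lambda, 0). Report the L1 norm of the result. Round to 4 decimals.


Soft-thresholding with lambda = 0.78:
prox(1.3621) = sign(1.3621)*max(|1.3621| - 0.78, 0) = 0.5821
prox(8.6331) = sign(8.6331)*max(|8.6331| - 0.78, 0) = 7.8531
prox(x) = [0.5821, 7.8531]
||prox(x)||_1 = 0.5821 + 7.8531 = 8.4352


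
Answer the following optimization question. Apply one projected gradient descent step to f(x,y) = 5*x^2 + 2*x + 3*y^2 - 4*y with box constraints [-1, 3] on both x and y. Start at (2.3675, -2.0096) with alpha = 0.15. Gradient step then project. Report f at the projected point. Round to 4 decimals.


Step 1: Compute gradient at (2.3675, -2.0096).
grad_x = 2*5*2.3675 + 2 = 25.675
grad_y = 2*3*-2.0096 - 4 = -16.0576
Step 2: Gradient step.
x_raw = 2.3675 - 0.15*25.675 = -1.4838
y_raw = -2.0096 - 0.15*-16.0576 = 0.399
Step 3: Project onto [-1, 3].
x_proj = clip(-1.4838) = -1.0
y_proj = clip(0.399) = 0.399
Step 4: Evaluate f.
f(-1.0, 0.399) = 1.8815


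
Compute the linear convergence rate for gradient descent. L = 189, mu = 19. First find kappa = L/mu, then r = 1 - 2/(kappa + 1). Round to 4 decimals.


Step 1: Compute the condition number.
kappa = L/mu = 189/19 = 9.9474
Step 2: Compute the convergence rate.
r = 1 - 2/(kappa + 1) = 1 - 2*mu/(L + mu) = (L - mu)/(L + mu) = 170/208 = 0.8173


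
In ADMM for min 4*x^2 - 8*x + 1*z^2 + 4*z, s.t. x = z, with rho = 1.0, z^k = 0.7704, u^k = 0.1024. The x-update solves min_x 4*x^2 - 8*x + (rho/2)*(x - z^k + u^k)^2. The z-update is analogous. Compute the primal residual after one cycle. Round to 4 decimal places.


ADMM iteration with rho = 1.0, z^k = 0.7704, u^k = 0.1024
Step 1: x-update.
Minimize 4*x^2 - 8*x + (1.0/2)*(x - 0.7704 + 0.1024)^2
FOC: (2*4 + 1.0)*x = 8 + 1.0*(0.7704 - 0.1024)
x^{k+1} = 0.9631
Step 2: z-update.
Minimize 1*z^2 + 4*z + (1.0/2)*(0.9631 - z + 0.1024)^2
FOC: (2*1 + 1.0)*z = -4 + 1.0*(0.9631 + 0.1024)
z^{k+1} = -0.9782
Step 3: u-update.
u^{k+1} = 0.1024 + 0.9631 + 0.9782 = 2.0437
Step 4: Primal residual = |0.9631 + 0.9782| = 1.9413


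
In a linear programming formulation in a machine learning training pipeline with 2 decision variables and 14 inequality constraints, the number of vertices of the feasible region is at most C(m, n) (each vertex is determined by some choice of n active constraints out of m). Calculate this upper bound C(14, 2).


Each vertex corresponds to some choice of n active constraints out of m, so the number of vertices is at most C(m, n) = m! / (n!(m-n)!).
m = 14, n = 2
Numerator: 14 * 13
Denominator: 2! = 2
C(14, 2) = 91


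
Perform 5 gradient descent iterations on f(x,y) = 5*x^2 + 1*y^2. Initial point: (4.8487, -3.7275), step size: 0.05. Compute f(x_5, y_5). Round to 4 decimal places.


Gradient descent on f(x,y) = 5*x^2 + 1*y^2.
Starting point: (4.8487, -3.7275), alpha = 0.05
Step 1: grad_x = 2*5*4.8487 = 48.487, grad_y = 2*1*-3.7275 = -7.455
  x_1 = 4.8487 - 0.05*48.487 = 2.4244
  y_1 = -3.7275 - 0.05*-7.455 = -3.3548
Step 2: grad_x = 2*5*2.4244 = 24.2435, grad_y = 2*1*-3.3548 = -6.7095
  x_2 = 2.4244 - 0.05*24.2435 = 1.2122
  y_2 = -3.3548 - 0.05*-6.7095 = -3.0193
Step 3: grad_x = 2*5*1.2122 = 12.1218, grad_y = 2*1*-3.0193 = -6.0386
  x_3 = 1.2122 - 0.05*12.1218 = 0.6061
  y_3 = -3.0193 - 0.05*-6.0386 = -2.7173
Step 4: grad_x = 2*5*0.6061 = 6.0609, grad_y = 2*1*-2.7173 = -5.4347
  x_4 = 0.6061 - 0.05*6.0609 = 0.303
  y_4 = -2.7173 - 0.05*-5.4347 = -2.4456
Step 5: grad_x = 2*5*0.303 = 3.0304, grad_y = 2*1*-2.4456 = -4.8912
  x_5 = 0.303 - 0.05*3.0304 = 0.1515
  y_5 = -2.4456 - 0.05*-4.8912 = -2.2011
f(0.1515, -2.2011) = 5*0.1515^2 + 1*(-2.2011)^2 = 4.9594


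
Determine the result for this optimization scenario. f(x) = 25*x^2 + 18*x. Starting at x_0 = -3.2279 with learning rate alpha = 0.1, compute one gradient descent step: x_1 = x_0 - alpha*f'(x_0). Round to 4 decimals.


We compute the gradient at x_0 and apply the update.
f'(x) = 50*x + 18
f'(-3.2279) = 50*-3.2279 + 18 = -143.395
x_1 = -3.2279 - 0.1*-143.395 = 11.1116


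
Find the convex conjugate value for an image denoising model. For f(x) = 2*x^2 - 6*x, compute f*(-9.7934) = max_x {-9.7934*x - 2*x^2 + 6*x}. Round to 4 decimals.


f*(y) = sup_x {y*x - a*x^2 - b*x} = sup_x {(y-b)*x - a*x^2}
FOC: (y - b) - 2a*x = 0 => x* = (y - b)/(2a)
x* = (-9.7934 + 6)/(2*2) = -0.9484
f*(-9.7934) = (y-b)^2/(4a) = (-9.7934 + 6)^2/(4*2)
= 14.3899/8 = 1.7987


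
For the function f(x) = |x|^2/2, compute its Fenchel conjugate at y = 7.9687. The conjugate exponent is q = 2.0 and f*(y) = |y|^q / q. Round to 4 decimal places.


The conjugate exponent q satisfies 1/p + 1/q = 1.
p = 2, so q = 2/(2 - 1) = 2.0
|y|^q = 7.9687^2.0 = 63.5002
f*(7.9687) = 63.5002 / 2.0 = 31.7501


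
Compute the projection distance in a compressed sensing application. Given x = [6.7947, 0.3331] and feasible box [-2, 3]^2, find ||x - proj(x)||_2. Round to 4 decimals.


Project each component onto [-2, 3].
clip(6.7947) = 3.0, clip(0.3331) = 0.3331
Projection = [3.0, 0.3331]
Squared diffs: [14.3997, 0.0]
Distance = sqrt(14.3997) = 3.7947


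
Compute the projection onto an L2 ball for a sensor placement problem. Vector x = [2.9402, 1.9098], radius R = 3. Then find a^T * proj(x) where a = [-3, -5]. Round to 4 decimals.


Step 1: Compute ||x|| (intermediates to 6 decimals).
||x|| = sqrt(2.9402^2 + 1.9098^2) = 3.506011
Step 2: Project.
Since ||x|| > R, scale = R/||x|| = 3/3.506011 = 0.855673, proj(x) = scale * x
proj(x) = [2.51585, 1.634164]
Step 3: Dot product.
a^T * proj(x) = -3*2.51585 - 5*1.634164 = -15.7184


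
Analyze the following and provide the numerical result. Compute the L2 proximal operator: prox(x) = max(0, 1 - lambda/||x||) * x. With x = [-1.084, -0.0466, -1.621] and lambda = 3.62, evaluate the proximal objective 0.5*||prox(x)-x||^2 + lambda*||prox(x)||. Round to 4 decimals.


Step 1: Compute ||x||.
||x|| = 1.9506
Step 2: Compute scaling factor.
scale = max(0, 1 - 3.62/1.9506) = 0.0
Step 3: prox(x) = [-0.0, -0.0, -0.0]
||prox(x)|| = 0.0
Step 4: Proximal objective.
0.5*||prox-x||^2 = 1.9024
lambda*||prox|| = 0.0
Total = 1.9024


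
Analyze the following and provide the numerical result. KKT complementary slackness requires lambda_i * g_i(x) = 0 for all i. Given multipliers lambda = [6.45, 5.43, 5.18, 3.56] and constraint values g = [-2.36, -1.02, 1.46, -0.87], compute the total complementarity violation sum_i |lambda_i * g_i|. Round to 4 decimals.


KKT complementary slackness check:
lambda_1 * g_1 = 6.45 * -2.36 = -15.222
lambda_2 * g_2 = 5.43 * -1.02 = -5.5386
lambda_3 * g_3 = 5.18 * 1.46 = 7.5628
lambda_4 * g_4 = 3.56 * -0.87 = -3.0972
Total violation = 15.222 + 5.5386 + 7.5628 + 3.0972 = 31.4206


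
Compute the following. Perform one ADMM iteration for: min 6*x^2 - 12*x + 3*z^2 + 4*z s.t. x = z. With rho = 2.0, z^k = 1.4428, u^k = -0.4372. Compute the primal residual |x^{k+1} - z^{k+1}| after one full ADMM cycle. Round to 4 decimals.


ADMM iteration with rho = 2.0, z^k = 1.4428, u^k = -0.4372
Step 1: x-update.
Minimize 6*x^2 - 12*x + (2.0/2)*(x - 1.4428 - 0.4372)^2
FOC: (2*6 + 2.0)*x = 12 + 2.0*(1.4428 + 0.4372)
x^{k+1} = 1.1257
Step 2: z-update.
Minimize 3*z^2 + 4*z + (2.0/2)*(1.1257 - z - 0.4372)^2
FOC: (2*3 + 2.0)*z = -4 + 2.0*(1.1257 - 0.4372)
z^{k+1} = -0.3279
Step 3: u-update.
u^{k+1} = -0.4372 + 1.1257 + 0.3279 = 1.0164
Step 4: Primal residual = |1.1257 + 0.3279| = 1.4536


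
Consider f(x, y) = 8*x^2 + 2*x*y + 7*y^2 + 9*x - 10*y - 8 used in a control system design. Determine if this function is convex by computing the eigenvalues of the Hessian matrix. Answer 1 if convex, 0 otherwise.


The Hessian of f(x,y) = 8*x^2 + 2*x*y + 7*y^2 + 9*x - 10*y - 8 is:
H = [[16, 2], [2, 14]]
Trace = 16 + 14 = 30
Determinant = 16*14 - (2)^2 = 220
Discriminant = (30)^2 - 4*220 = 20.0
Eigenvalues: lambda_1 = 12.7639, lambda_2 = 17.2361
The function is convex.

1


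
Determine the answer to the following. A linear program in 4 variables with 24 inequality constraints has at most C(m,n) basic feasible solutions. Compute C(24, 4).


Each vertex corresponds to some choice of n active constraints out of m, so the number of vertices is at most C(m, n) = m! / (n!(m-n)!).
m = 24, n = 4
Numerator: 24 * 23 * 22 * 21
Denominator: 4! = 24
C(24, 4) = 10626


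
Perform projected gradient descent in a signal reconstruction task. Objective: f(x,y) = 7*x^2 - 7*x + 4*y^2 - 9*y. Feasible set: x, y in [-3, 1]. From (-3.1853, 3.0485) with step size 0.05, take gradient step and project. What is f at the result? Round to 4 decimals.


Step 1: Compute gradient at (-3.1853, 3.0485).
grad_x = 2*7*-3.1853 - 7 = -51.5942
grad_y = 2*4*3.0485 - 9 = 15.388
Step 2: Gradient step.
x_raw = -3.1853 - 0.05*-51.5942 = -0.6056
y_raw = 3.0485 - 0.05*15.388 = 2.2791
Step 3: Project onto [-3, 1].
x_proj = clip(-0.6056) = -0.6056
y_proj = clip(2.2791) = 1.0
Step 4: Evaluate f.
f(-0.6056, 1.0) = 1.8063


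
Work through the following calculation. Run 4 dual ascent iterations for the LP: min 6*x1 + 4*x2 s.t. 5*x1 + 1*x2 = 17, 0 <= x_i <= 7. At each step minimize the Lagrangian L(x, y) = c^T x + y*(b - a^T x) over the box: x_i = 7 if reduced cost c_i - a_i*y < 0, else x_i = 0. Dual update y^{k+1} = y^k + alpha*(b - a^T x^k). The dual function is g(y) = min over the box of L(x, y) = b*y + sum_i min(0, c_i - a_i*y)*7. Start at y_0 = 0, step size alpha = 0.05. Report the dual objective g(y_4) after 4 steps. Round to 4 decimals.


Dual ascent for LP: min 6*x1 + 4*x2, 5*x1 + 1*x2 = 17, 0 <= x_i <= 7
Step 1: y^k = 0.0, reduced costs: (6.0, 4.0)
  x^k = (0.0, 0.0), subgradient = b - a^T x = 17.0
  y^{k+1} = 0.0 + 0.05*17.0 = 0.85
Step 2: y^k = 0.85, reduced costs: (1.75, 3.15)
  x^k = (0.0, 0.0), subgradient = b - a^T x = 17.0
  y^{k+1} = 0.85 + 0.05*17.0 = 1.7
Step 3: y^k = 1.7, reduced costs: (-2.5, 2.3)
  x^k = (7.0, 0.0), subgradient = b - a^T x = -18.0
  y^{k+1} = 1.7 + 0.05*-18.0 = 0.8
Step 4: y^k = 0.8, reduced costs: (2.0, 3.2)
  x^k = (0.0, 0.0), subgradient = b - a^T x = 17.0
  y^{k+1} = 0.8 + 0.05*17.0 = 1.65
Dual objective at y_4 = 1.65: reduced costs (-2.25, 2.35), box minimizer x = (7.0, 0.0)
g(y_4) = b*y + (c1 - a1*y)*x1 + (c2 - a2*y)*x2 = 17*1.65 + (-2.25)*7.0 + 2.35*0.0 = 28.05 - 15.75 + 0.0 = 12.3


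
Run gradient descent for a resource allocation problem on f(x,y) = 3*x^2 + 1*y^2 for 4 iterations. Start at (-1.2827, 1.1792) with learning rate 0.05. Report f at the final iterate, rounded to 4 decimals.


Gradient descent on f(x,y) = 3*x^2 + 1*y^2.
Starting point: (-1.2827, 1.1792), alpha = 0.05
Step 1: grad_x = 2*3*-1.2827 = -7.6962, grad_y = 2*1*1.1792 = 2.3584
  x_1 = -1.2827 - 0.05*-7.6962 = -0.8979
  y_1 = 1.1792 - 0.05*2.3584 = 1.0613
Step 2: grad_x = 2*3*-0.8979 = -5.3873, grad_y = 2*1*1.0613 = 2.1226
  x_2 = -0.8979 - 0.05*-5.3873 = -0.6285
  y_2 = 1.0613 - 0.05*2.1226 = 0.9552
Step 3: grad_x = 2*3*-0.6285 = -3.7711, grad_y = 2*1*0.9552 = 1.9103
  x_3 = -0.6285 - 0.05*-3.7711 = -0.44
  y_3 = 0.9552 - 0.05*1.9103 = 0.8596
Step 4: grad_x = 2*3*-0.44 = -2.6398, grad_y = 2*1*0.8596 = 1.7193
  x_4 = -0.44 - 0.05*-2.6398 = -0.308
  y_4 = 0.8596 - 0.05*1.7193 = 0.7737
f(-0.308, 0.7737) = 3*(-0.308)^2 + 1*0.7737^2 = 0.8831


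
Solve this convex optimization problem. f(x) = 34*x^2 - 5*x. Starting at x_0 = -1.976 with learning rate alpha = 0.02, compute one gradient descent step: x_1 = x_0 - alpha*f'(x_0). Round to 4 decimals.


We compute the gradient at x_0 and apply the update.
f'(x) = 68*x - 5
f'(-1.976) = 68*-1.976 - 5 = -139.368
x_1 = -1.976 - 0.02*-139.368 = 0.8114


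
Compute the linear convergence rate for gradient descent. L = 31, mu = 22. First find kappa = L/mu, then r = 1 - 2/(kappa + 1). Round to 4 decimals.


Step 1: Compute the condition number.
kappa = L/mu = 31/22 = 1.4091
Step 2: Compute the convergence rate.
r = 1 - 2/(kappa + 1) = 1 - 2*mu/(L + mu) = (L - mu)/(L + mu) = 9/53 = 0.1698


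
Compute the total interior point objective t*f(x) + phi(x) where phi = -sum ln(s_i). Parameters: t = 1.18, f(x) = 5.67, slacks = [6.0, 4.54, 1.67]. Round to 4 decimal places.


Step 1: Compute log-barrier.
ln values: [1.7918, 1.5129, 0.5128]
phi = -(1.7918 + 1.5129 + 0.5128) = -3.8175
Step 2: Compute augmented objective.
t*f(x) = 1.18*5.67 = 6.6906
Total = 6.6906 - 3.8175 = 2.8731


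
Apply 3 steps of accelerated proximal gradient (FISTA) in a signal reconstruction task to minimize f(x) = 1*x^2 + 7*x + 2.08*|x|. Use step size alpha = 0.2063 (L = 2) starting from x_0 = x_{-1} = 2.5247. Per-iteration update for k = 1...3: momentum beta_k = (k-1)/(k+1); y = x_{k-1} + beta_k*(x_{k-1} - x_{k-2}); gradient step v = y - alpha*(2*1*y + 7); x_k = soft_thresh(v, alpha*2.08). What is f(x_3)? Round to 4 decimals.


FISTA on f(x) = 1*x^2 + 7*x + 2.08*|x|
L = 2, alpha = 0.2063
Iteration 1: beta = 0.0, y = 2.5247 + 0.0*(2.5247 - 2.5247) = 2.5247
  grad(y) = 12.0494, v = y - alpha*grad = 0.0389
  prox(v) = soft_thresh(0.0389, 0.4291) = 0.0
Iteration 2: beta = 0.3333, y = 0.0 + 0.3333*(0.0 - 2.5247) = -0.8416
  grad(y) = 5.3169, v = y - alpha*grad = -1.9384
  prox(v) = soft_thresh(-1.9384, 0.4291) = -1.5093
Iteration 3: beta = 0.5, y = -1.5093 + 0.5*(-1.5093 - 0.0) = -2.264
  grad(y) = 2.472, v = y - alpha*grad = -2.774
  prox(v) = soft_thresh(-2.774, 0.4291) = -2.3449
f(x_3) = 1*(-2.3449)^2 + 7*(-2.3449) + 2.08*|-2.3449| = -6.0383


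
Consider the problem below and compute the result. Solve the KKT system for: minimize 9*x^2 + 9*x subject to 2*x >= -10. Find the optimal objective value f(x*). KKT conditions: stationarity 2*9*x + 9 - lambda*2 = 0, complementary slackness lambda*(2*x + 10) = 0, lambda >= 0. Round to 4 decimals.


Step 1: Try lambda = 0 (constraint inactive).
Stationarity: 2*9*x + 9 = 0
x* = -9/(2*9) = -0.5
Check constraint: 2*-0.5 = -1.0 >= -10 -- satisfied.
Step 2: Compute optimal value.
f(x*) = 9*(-0.5)^2 + 9*(-0.5) = -2.25


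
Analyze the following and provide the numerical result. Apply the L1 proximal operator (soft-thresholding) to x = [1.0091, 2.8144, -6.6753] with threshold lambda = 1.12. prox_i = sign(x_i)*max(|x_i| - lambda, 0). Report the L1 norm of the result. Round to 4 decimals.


Soft-thresholding with lambda = 1.12:
prox(1.0091) = sign(1.0091)*max(|1.0091| - 1.12, 0) = 0.0
prox(2.8144) = sign(2.8144)*max(|2.8144| - 1.12, 0) = 1.6944
prox(-6.6753) = sign(-6.6753)*max(|-6.6753| - 1.12, 0) = -5.5553
prox(x) = [0.0, 1.6944, -5.5553]
||prox(x)||_1 = 0.0 + 1.6944 + 5.5553 = 7.2497


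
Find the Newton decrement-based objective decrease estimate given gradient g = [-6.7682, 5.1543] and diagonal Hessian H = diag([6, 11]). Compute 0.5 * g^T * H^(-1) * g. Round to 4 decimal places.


Step 1: H is diagonal, so H^(-1) * g = [-1.128, 0.4686].
Step 2: g^T H^(-1) g = sum_i g_i^2 / H_ii
  = (-6.7682)^2/6 + (5.1543)^2/11
  = 7.6348 + 2.4152 = 10.0499
Step 3: Objective decrease = 0.5 * g^T H^(-1) g = 5.025


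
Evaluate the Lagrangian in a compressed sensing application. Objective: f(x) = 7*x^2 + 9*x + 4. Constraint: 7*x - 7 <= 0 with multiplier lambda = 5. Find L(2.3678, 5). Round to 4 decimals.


Step 1: Evaluate f(x).
f(2.3678) = 7*2.3678^2 + 9*2.3678 + 4 = 64.5555
Step 2: Evaluate g(x).
g(2.3678) = 7*2.3678 - 7 = 9.5746
Step 3: Compute Lagrangian.
L = 64.5555 + 5*9.5746 = 112.4285


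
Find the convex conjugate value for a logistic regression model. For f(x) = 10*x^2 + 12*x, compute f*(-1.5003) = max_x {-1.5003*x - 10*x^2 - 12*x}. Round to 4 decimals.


f*(y) = sup_x {y*x - a*x^2 - b*x} = sup_x {(y-b)*x - a*x^2}
FOC: (y - b) - 2a*x = 0 => x* = (y - b)/(2a)
x* = (-1.5003 - 12)/(2*10) = -0.675
f*(-1.5003) = (y-b)^2/(4a) = (-1.5003 - 12)^2/(4*10)
= 182.2581/40 = 4.5565


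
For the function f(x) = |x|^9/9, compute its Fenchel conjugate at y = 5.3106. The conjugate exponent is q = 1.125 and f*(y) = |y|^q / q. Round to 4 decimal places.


The conjugate exponent q satisfies 1/p + 1/q = 1.
p = 9, so q = 9/(9 - 1) = 1.125
|y|^q = 5.3106^1.125 = 6.5431
f*(5.3106) = 6.5431 / 1.125 = 5.8161


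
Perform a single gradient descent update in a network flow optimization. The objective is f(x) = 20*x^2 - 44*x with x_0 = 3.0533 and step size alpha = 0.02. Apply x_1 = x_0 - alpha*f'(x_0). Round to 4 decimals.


We compute the gradient at x_0 and apply the update.
f'(x) = 40*x - 44
f'(3.0533) = 40*3.0533 - 44 = 78.132
x_1 = 3.0533 - 0.02*78.132 = 1.4907


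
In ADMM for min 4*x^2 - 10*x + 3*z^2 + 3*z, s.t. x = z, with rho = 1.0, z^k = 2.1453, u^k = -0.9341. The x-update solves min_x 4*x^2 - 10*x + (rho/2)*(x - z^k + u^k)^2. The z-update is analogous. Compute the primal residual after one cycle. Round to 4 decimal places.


ADMM iteration with rho = 1.0, z^k = 2.1453, u^k = -0.9341
Step 1: x-update.
Minimize 4*x^2 - 10*x + (1.0/2)*(x - 2.1453 - 0.9341)^2
FOC: (2*4 + 1.0)*x = 10 + 1.0*(2.1453 + 0.9341)
x^{k+1} = 1.4533
Step 2: z-update.
Minimize 3*z^2 + 3*z + (1.0/2)*(1.4533 - z - 0.9341)^2
FOC: (2*3 + 1.0)*z = -3 + 1.0*(1.4533 - 0.9341)
z^{k+1} = -0.3544
Step 3: u-update.
u^{k+1} = -0.9341 + 1.4533 + 0.3544 = 0.8736
Step 4: Primal residual = |1.4533 + 0.3544| = 1.8077


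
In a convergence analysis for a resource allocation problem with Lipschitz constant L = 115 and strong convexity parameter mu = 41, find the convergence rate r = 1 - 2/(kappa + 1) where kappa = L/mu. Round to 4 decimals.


Step 1: Compute the condition number.
kappa = L/mu = 115/41 = 2.8049
Step 2: Compute the convergence rate.
r = 1 - 2/(kappa + 1) = 1 - 2*mu/(L + mu) = (L - mu)/(L + mu) = 74/156 = 0.4744


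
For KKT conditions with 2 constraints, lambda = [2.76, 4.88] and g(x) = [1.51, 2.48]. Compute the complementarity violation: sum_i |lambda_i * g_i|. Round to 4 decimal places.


KKT complementary slackness check:
lambda_1 * g_1 = 2.76 * 1.51 = 4.1676
lambda_2 * g_2 = 4.88 * 2.48 = 12.1024
Total violation = 4.1676 + 12.1024 = 16.27


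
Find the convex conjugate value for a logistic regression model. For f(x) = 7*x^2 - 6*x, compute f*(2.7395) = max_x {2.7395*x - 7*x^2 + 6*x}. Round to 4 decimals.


f*(y) = sup_x {y*x - a*x^2 - b*x} = sup_x {(y-b)*x - a*x^2}
FOC: (y - b) - 2a*x = 0 => x* = (y - b)/(2a)
x* = (2.7395 + 6)/(2*7) = 0.6243
f*(2.7395) = (y-b)^2/(4a) = (2.7395 + 6)^2/(4*7)
= 76.3789/28 = 2.7278


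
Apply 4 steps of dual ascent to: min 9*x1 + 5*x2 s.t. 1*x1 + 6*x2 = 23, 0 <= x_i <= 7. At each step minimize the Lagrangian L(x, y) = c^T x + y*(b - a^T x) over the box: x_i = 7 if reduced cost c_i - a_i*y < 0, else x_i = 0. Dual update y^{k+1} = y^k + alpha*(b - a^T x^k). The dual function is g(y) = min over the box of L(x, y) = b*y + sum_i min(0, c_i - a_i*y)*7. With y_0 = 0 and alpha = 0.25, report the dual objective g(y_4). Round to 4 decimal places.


Dual ascent for LP: min 9*x1 + 5*x2, 1*x1 + 6*x2 = 23, 0 <= x_i <= 7
Step 1: y^k = 0.0, reduced costs: (9.0, 5.0)
  x^k = (0.0, 0.0), subgradient = b - a^T x = 23.0
  y^{k+1} = 0.0 + 0.25*23.0 = 5.75
Step 2: y^k = 5.75, reduced costs: (3.25, -29.5)
  x^k = (0.0, 7.0), subgradient = b - a^T x = -19.0
  y^{k+1} = 5.75 + 0.25*-19.0 = 1.0
Step 3: y^k = 1.0, reduced costs: (8.0, -1.0)
  x^k = (0.0, 7.0), subgradient = b - a^T x = -19.0
  y^{k+1} = 1.0 + 0.25*-19.0 = -3.75
Step 4: y^k = -3.75, reduced costs: (12.75, 27.5)
  x^k = (0.0, 0.0), subgradient = b - a^T x = 23.0
  y^{k+1} = -3.75 + 0.25*23.0 = 2.0
Dual objective at y_4 = 2.0: reduced costs (7.0, -7.0), box minimizer x = (0.0, 7.0)
g(y_4) = b*y + (c1 - a1*y)*x1 + (c2 - a2*y)*x2 = 23*2.0 + 7.0*0.0 + (-7.0)*7.0 = 46.0 + 0.0 - 49.0 = -3.0


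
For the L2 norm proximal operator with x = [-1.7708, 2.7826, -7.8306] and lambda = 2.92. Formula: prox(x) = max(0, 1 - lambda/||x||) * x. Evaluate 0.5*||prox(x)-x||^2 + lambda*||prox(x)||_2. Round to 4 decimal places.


Step 1: Compute ||x||.
||x|| = 8.4969
Step 2: Compute scaling factor.
scale = max(0, 1 - 2.92/8.4969) = 0.6563
Step 3: prox(x) = [-1.1623, 1.8263, -5.1396]
||prox(x)|| = 5.5769
Step 4: Proximal objective.
0.5*||prox-x||^2 = 4.2632
lambda*||prox|| = 16.2845
Total = 20.5477


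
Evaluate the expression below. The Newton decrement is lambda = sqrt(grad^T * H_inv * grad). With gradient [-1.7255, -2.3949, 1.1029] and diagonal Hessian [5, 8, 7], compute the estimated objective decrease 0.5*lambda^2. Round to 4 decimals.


Step 1: H is diagonal, so H^(-1) * g = [-0.3451, -0.2994, 0.1576].
Step 2: g^T H^(-1) g = sum_i g_i^2 / H_ii
  = (-1.7255)^2/5 + (-2.3949)^2/8 + (1.1029)^2/7
  = 0.5955 + 0.7169 + 0.1738 = 1.4862
Step 3: Objective decrease = 0.5 * g^T H^(-1) g = 0.7431


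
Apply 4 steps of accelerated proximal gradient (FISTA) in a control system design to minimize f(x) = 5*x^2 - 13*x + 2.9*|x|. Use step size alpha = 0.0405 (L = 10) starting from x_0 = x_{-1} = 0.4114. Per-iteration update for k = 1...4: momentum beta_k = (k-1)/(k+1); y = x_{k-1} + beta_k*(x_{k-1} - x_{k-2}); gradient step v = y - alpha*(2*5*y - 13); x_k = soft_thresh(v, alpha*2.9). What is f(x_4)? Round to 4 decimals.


FISTA on f(x) = 5*x^2 - 13*x + 2.9*|x|
L = 10, alpha = 0.0405
Iteration 1: beta = 0.0, y = 0.4114 + 0.0*(0.4114 - 0.4114) = 0.4114
  grad(y) = -8.886, v = y - alpha*grad = 0.7713
  prox(v) = soft_thresh(0.7713, 0.1175) = 0.6538
Iteration 2: beta = 0.3333, y = 0.6538 + 0.3333*(0.6538 - 0.4114) = 0.7346
  grad(y) = -5.6536, v = y - alpha*grad = 0.9636
  prox(v) = soft_thresh(0.9636, 0.1175) = 0.8462
Iteration 3: beta = 0.5, y = 0.8462 + 0.5*(0.8462 - 0.6538) = 0.9423
  grad(y) = -3.5767, v = y - alpha*grad = 1.0872
  prox(v) = soft_thresh(1.0872, 0.1175) = 0.9697
Iteration 4: beta = 0.6, y = 0.9697 + 0.6*(0.9697 - 0.8462) = 1.0439
  grad(y) = -2.5612, v = y - alpha*grad = 1.1476
  prox(v) = soft_thresh(1.1476, 0.1175) = 1.0302
f(x_4) = 5*1.0302^2 - 13*1.0302 + 2.9*|1.0302| = -5.0985


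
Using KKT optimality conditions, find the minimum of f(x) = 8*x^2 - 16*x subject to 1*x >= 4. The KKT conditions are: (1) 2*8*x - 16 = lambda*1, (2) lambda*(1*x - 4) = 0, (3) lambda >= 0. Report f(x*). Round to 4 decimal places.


Step 1: Try lambda = 0 (constraint inactive).
x_unc = 16/(2*8) = 1.0
Check: 1*1.0 = 1.0 < 4 -- violated!
Step 2: Constraint must be active: 1*x = 4
x* = 4/1 = 4.0
lambda = (2*8*4.0 - 16)/1 = 48.0
Step 3: Compute optimal value.
f(x*) = 8*4.0^2 - 16*4.0 = 64.0


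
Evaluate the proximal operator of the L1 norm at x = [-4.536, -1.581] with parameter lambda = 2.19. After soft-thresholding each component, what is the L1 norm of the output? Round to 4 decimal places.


Soft-thresholding with lambda = 2.19:
prox(-4.536) = sign(-4.536)*max(|-4.536| - 2.19, 0) = -2.346
prox(-1.581) = sign(-1.581)*max(|-1.581| - 2.19, 0) = 0.0
prox(x) = [-2.346, 0.0]
||prox(x)||_1 = 2.346 + 0.0 = 2.346


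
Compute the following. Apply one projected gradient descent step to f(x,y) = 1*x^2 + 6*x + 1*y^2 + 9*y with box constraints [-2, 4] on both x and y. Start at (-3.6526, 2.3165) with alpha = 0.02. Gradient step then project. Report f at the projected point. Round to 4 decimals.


Step 1: Compute gradient at (-3.6526, 2.3165).
grad_x = 2*1*-3.6526 + 6 = -1.3052
grad_y = 2*1*2.3165 + 9 = 13.633
Step 2: Gradient step.
x_raw = -3.6526 - 0.02*-1.3052 = -3.6265
y_raw = 2.3165 - 0.02*13.633 = 2.0438
Step 3: Project onto [-2, 4].
x_proj = clip(-3.6265) = -2.0
y_proj = clip(2.0438) = 2.0438
Step 4: Evaluate f.
f(-2.0, 2.0438) = 14.5718


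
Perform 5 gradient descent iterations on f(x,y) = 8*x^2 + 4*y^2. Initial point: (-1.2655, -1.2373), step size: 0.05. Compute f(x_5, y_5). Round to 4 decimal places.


Gradient descent on f(x,y) = 8*x^2 + 4*y^2.
Starting point: (-1.2655, -1.2373), alpha = 0.05
Step 1: grad_x = 2*8*-1.2655 = -20.248, grad_y = 2*4*-1.2373 = -9.8984
  x_1 = -1.2655 - 0.05*-20.248 = -0.2531
  y_1 = -1.2373 - 0.05*-9.8984 = -0.7424
Step 2: grad_x = 2*8*-0.2531 = -4.0496, grad_y = 2*4*-0.7424 = -5.939
  x_2 = -0.2531 - 0.05*-4.0496 = -0.0506
  y_2 = -0.7424 - 0.05*-5.939 = -0.4454
Step 3: grad_x = 2*8*-0.0506 = -0.8099, grad_y = 2*4*-0.4454 = -3.5634
  x_3 = -0.0506 - 0.05*-0.8099 = -0.0101
  y_3 = -0.4454 - 0.05*-3.5634 = -0.2673
Step 4: grad_x = 2*8*-0.0101 = -0.162, grad_y = 2*4*-0.2673 = -2.1381
  x_4 = -0.0101 - 0.05*-0.162 = -0.002
  y_4 = -0.2673 - 0.05*-2.1381 = -0.1604
Step 5: grad_x = 2*8*-0.002 = -0.0324, grad_y = 2*4*-0.1604 = -1.2828
  x_5 = -0.002 - 0.05*-0.0324 = -0.0004
  y_5 = -0.1604 - 0.05*-1.2828 = -0.0962
f(-0.0004, -0.0962) = 8*(-0.0004)^2 + 4*(-0.0962)^2 = 0.037


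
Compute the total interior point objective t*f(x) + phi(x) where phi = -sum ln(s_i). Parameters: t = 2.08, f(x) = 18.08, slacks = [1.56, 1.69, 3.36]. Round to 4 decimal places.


Step 1: Compute log-barrier.
ln values: [0.4447, 0.5247, 1.2119]
phi = -(0.4447 + 0.5247 + 1.2119) = -2.1814
Step 2: Compute augmented objective.
t*f(x) = 2.08*18.08 = 37.6064
Total = 37.6064 - 2.1814 = 35.425


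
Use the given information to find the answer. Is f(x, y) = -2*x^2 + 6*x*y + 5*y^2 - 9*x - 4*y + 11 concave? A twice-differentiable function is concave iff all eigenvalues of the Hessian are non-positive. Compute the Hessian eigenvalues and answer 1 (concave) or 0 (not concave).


The Hessian of f(x,y) = -2*x^2 + 6*x*y + 5*y^2 - 9*x - 4*y + 11 is:
H = [[-4, 6], [6, 10]]
Trace = -4 + 10 = 6
Determinant = -4*10 - (6)^2 = -76
Discriminant = (6)^2 - 4*-76 = 340.0
Eigenvalues: lambda_1 = -6.2195, lambda_2 = 12.2195
The function is not concave.

0


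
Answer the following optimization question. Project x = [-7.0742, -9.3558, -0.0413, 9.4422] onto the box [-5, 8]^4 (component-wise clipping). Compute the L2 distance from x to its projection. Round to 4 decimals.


Project each component onto [-5, 8].
clip(-7.0742) = -5.0, clip(-9.3558) = -5.0, clip(-0.0413) = -0.0413, clip(9.4422) = 8.0
Projection = [-5.0, -5.0, -0.0413, 8.0]
Squared diffs: [4.3023, 18.973, 0.0, 2.0799]
Distance = sqrt(25.3552) = 5.0354


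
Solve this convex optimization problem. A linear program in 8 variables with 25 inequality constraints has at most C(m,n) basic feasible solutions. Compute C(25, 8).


Each vertex corresponds to some choice of n active constraints out of m, so the number of vertices is at most C(m, n) = m! / (n!(m-n)!).
m = 25, n = 8
Numerator: 25 * 24 * 23 * 22 * 21 * 20 * 19 * 18
Denominator: 8! = 40320
C(25, 8) = 1081575


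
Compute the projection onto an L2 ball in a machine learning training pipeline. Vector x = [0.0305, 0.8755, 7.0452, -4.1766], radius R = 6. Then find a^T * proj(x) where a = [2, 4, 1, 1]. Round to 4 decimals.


Step 1: Compute ||x|| (intermediates to 6 decimals).
||x|| = sqrt(0.0305^2 + 0.8755^2 + 7.0452^2 + (-4.1766)^2) = 8.236884
Step 2: Project.
Since ||x|| > R, scale = R/||x|| = 6/8.236884 = 0.728431, proj(x) = scale * x
proj(x) = [0.022217, 0.637741, 5.131942, -3.042365]
Step 3: Dot product.
a^T * proj(x) = 2*0.022217 + 4*0.637741 + 1*5.131942 + 1*(-3.042365) = 4.685


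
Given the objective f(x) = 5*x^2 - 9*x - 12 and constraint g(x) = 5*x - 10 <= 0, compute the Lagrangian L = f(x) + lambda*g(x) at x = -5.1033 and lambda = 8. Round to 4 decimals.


Step 1: Evaluate f(x).
f(-5.1033) = 5*(-5.1033)^2 - 9*(-5.1033) - 12 = 164.1481
Step 2: Evaluate g(x).
g(-5.1033) = 5*-5.1033 - 10 = -35.5165
Step 3: Compute Lagrangian.
L = 164.1481 + 8*-35.5165 = -119.9839


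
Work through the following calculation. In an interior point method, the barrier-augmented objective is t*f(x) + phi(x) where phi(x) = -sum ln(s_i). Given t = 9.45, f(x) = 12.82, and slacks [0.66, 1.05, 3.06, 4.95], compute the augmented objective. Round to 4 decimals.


Step 1: Compute log-barrier.
ln values: [-0.4155, 0.0488, 1.1184, 1.5994]
phi = -(-0.4155 + 0.0488 + 1.1184 + 1.5994) = -2.3511
Step 2: Compute augmented objective.
t*f(x) = 9.45*12.82 = 121.149
Total = 121.149 - 2.3511 = 118.7979


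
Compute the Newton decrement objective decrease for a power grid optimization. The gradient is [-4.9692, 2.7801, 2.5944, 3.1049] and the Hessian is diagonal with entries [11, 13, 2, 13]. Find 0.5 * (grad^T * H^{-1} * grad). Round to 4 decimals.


Step 1: H is diagonal, so H^(-1) * g = [-0.4517, 0.2139, 1.2972, 0.2388].
Step 2: g^T H^(-1) g = sum_i g_i^2 / H_ii
  = (-4.9692)^2/11 + (2.7801)^2/13 + (2.5944)^2/2 + (3.1049)^2/13
  = 2.2448 + 0.5945 + 3.3655 + 0.7416 = 6.9464
Step 3: Objective decrease = 0.5 * g^T H^(-1) g = 3.4732


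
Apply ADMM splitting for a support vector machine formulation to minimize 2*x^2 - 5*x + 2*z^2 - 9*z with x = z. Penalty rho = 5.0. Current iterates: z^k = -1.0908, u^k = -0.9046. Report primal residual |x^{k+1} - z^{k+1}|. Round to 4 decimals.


ADMM iteration with rho = 5.0, z^k = -1.0908, u^k = -0.9046
Step 1: x-update.
Minimize 2*x^2 - 5*x + (5.0/2)*(x + 1.0908 - 0.9046)^2
FOC: (2*2 + 5.0)*x = 5 + 5.0*(-1.0908 + 0.9046)
x^{k+1} = 0.4521
Step 2: z-update.
Minimize 2*z^2 - 9*z + (5.0/2)*(0.4521 - z - 0.9046)^2
FOC: (2*2 + 5.0)*z = 9 + 5.0*(0.4521 - 0.9046)
z^{k+1} = 0.7486
Step 3: u-update.
u^{k+1} = -0.9046 + 0.4521 - 0.7486 = -1.2011
Step 4: Primal residual = |0.4521 - 0.7486| = 0.2965


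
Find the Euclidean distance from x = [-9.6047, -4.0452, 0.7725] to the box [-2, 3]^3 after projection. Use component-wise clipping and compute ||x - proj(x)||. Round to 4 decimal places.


Project each component onto [-2, 3].
clip(-9.6047) = -2.0, clip(-4.0452) = -2.0, clip(0.7725) = 0.7725
Projection = [-2.0, -2.0, 0.7725]
Squared diffs: [57.8315, 4.1828, 0.0]
Distance = sqrt(62.0143) = 7.8749


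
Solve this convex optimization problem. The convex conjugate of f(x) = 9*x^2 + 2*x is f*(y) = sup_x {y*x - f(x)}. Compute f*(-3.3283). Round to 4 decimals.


f*(y) = sup_x {y*x - a*x^2 - b*x} = sup_x {(y-b)*x - a*x^2}
FOC: (y - b) - 2a*x = 0 => x* = (y - b)/(2a)
x* = (-3.3283 - 2)/(2*9) = -0.296
f*(-3.3283) = (y-b)^2/(4a) = (-3.3283 - 2)^2/(4*9)
= 28.3908/36 = 0.7886


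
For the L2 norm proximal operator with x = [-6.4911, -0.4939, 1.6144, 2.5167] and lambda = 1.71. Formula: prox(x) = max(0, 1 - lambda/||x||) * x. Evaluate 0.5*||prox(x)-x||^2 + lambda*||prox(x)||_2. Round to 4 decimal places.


Step 1: Compute ||x||.
||x|| = 7.1637
Step 2: Compute scaling factor.
scale = max(0, 1 - 1.71/7.1637) = 0.7613
Step 3: prox(x) = [-4.9416, -0.376, 1.229, 1.916]
||prox(x)|| = 5.4537
Step 4: Proximal objective.
0.5*||prox-x||^2 = 1.4621
lambda*||prox|| = 9.3258
Total = 10.7879


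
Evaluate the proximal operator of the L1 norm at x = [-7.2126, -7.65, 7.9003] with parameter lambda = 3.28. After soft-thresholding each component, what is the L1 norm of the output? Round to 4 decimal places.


Soft-thresholding with lambda = 3.28:
prox(-7.2126) = sign(-7.2126)*max(|-7.2126| - 3.28, 0) = -3.9326
prox(-7.65) = sign(-7.65)*max(|-7.65| - 3.28, 0) = -4.37
prox(7.9003) = sign(7.9003)*max(|7.9003| - 3.28, 0) = 4.6203
prox(x) = [-3.9326, -4.37, 4.6203]
||prox(x)||_1 = 3.9326 + 4.37 + 4.6203 = 12.9229


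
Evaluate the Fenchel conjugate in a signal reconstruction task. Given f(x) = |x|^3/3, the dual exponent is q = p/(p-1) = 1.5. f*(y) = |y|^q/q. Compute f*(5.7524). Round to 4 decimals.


The conjugate exponent q satisfies 1/p + 1/q = 1.
p = 3, so q = 3/(3 - 1) = 1.5
|y|^q = 5.7524^1.5 = 13.7966
f*(5.7524) = 13.7966 / 1.5 = 9.1978


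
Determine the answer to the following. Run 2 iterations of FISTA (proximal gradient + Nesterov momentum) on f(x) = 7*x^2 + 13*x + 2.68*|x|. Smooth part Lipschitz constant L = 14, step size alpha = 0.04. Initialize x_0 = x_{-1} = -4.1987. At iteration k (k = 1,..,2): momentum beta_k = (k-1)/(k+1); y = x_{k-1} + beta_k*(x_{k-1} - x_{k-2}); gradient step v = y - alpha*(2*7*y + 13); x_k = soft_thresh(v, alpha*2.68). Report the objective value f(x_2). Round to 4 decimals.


FISTA on f(x) = 7*x^2 + 13*x + 2.68*|x|
L = 14, alpha = 0.04
Iteration 1: beta = 0.0, y = -4.1987 + 0.0*(-4.1987 + 4.1987) = -4.1987
  grad(y) = -45.7818, v = y - alpha*grad = -2.3674
  prox(v) = soft_thresh(-2.3674, 0.1072) = -2.2602
Iteration 2: beta = 0.3333, y = -2.2602 + 0.3333*(-2.2602 + 4.1987) = -1.6141
  grad(y) = -9.597, v = y - alpha*grad = -1.2302
  prox(v) = soft_thresh(-1.2302, 0.1072) = -1.123
f(x_2) = 7*(-1.123)^2 + 13*(-1.123) + 2.68*|-1.123| = -2.7615


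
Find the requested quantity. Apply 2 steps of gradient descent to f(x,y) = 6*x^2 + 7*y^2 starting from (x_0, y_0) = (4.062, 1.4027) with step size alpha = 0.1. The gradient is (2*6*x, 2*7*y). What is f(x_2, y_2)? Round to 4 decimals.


Gradient descent on f(x,y) = 6*x^2 + 7*y^2.
Starting point: (4.062, 1.4027), alpha = 0.1
Step 1: grad_x = 2*6*4.062 = 48.744, grad_y = 2*7*1.4027 = 19.6378
  x_1 = 4.062 - 0.1*48.744 = -0.8124
  y_1 = 1.4027 - 0.1*19.6378 = -0.5611
Step 2: grad_x = 2*6*-0.8124 = -9.7488, grad_y = 2*7*-0.5611 = -7.8551
  x_2 = -0.8124 - 0.1*-9.7488 = 0.1625
  y_2 = -0.5611 - 0.1*-7.8551 = 0.2244
f(0.1625, 0.2244) = 6*0.1625^2 + 7*0.2244^2 = 0.511


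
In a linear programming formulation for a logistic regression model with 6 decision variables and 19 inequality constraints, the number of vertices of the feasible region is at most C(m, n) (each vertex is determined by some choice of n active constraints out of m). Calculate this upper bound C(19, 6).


Each vertex corresponds to some choice of n active constraints out of m, so the number of vertices is at most C(m, n) = m! / (n!(m-n)!).
m = 19, n = 6
Numerator: 19 * 18 * 17 * 16 * 15 * 14
Denominator: 6! = 720
C(19, 6) = 27132


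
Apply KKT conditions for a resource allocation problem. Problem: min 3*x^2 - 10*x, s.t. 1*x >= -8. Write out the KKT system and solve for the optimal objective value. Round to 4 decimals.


Step 1: Try lambda = 0 (constraint inactive).
Stationarity: 2*3*x - 10 = 0
x* = 10/(2*3) = 5/3 = 1.6667 (rounded; the exact value 5/3 is used below)
Check constraint: 1*1.6667 = 1.6667 >= -8 -- satisfied.
Step 2: Compute optimal value.
f(x*) = 3*(5/3)^2 - 10*(5/3) = -8.3333


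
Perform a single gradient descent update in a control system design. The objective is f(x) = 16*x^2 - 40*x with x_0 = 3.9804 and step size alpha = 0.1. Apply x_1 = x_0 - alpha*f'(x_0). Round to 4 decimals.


We compute the gradient at x_0 and apply the update.
f'(x) = 32*x - 40
f'(3.9804) = 32*3.9804 - 40 = 87.3728
x_1 = 3.9804 - 0.1*87.3728 = -4.7569


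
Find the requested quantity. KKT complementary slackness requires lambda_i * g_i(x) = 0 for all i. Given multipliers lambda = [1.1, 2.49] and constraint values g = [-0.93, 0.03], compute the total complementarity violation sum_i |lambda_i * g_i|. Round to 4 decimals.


KKT complementary slackness check:
lambda_1 * g_1 = 1.1 * -0.93 = -1.023
lambda_2 * g_2 = 2.49 * 0.03 = 0.0747
Total violation = 1.023 + 0.0747 = 1.0977


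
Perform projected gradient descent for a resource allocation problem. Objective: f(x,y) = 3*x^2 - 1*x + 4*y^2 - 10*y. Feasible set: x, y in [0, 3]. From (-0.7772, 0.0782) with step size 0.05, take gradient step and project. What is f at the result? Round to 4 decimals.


Step 1: Compute gradient at (-0.7772, 0.0782).
grad_x = 2*3*-0.7772 - 1 = -5.6632
grad_y = 2*4*0.0782 - 10 = -9.3744
Step 2: Gradient step.
x_raw = -0.7772 - 0.05*-5.6632 = -0.494
y_raw = 0.0782 - 0.05*-9.3744 = 0.5469
Step 3: Project onto [0, 3].
x_proj = clip(-0.494) = 0.0
y_proj = clip(0.5469) = 0.5469
Step 4: Evaluate f.
f(0.0, 0.5469) = -4.2727


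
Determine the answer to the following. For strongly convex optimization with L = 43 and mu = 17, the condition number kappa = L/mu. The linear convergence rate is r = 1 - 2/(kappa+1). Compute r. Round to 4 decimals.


Step 1: Compute the condition number.
kappa = L/mu = 43/17 = 2.5294
Step 2: Compute the convergence rate.
r = 1 - 2/(kappa + 1) = 1 - 2*mu/(L + mu) = (L - mu)/(L + mu) = 26/60 = 0.4333


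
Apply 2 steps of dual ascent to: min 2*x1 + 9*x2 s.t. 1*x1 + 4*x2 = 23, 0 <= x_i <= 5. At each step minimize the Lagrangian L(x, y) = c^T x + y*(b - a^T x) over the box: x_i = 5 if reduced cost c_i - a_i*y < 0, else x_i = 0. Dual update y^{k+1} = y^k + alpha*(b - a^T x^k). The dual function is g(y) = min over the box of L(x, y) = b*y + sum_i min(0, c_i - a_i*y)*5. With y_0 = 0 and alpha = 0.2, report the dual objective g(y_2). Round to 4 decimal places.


Dual ascent for LP: min 2*x1 + 9*x2, 1*x1 + 4*x2 = 23, 0 <= x_i <= 5
Step 1: y^k = 0.0, reduced costs: (2.0, 9.0)
  x^k = (0.0, 0.0), subgradient = b - a^T x = 23.0
  y^{k+1} = 0.0 + 0.2*23.0 = 4.6
Step 2: y^k = 4.6, reduced costs: (-2.6, -9.4)
  x^k = (5.0, 5.0), subgradient = b - a^T x = -2.0
  y^{k+1} = 4.6 + 0.2*-2.0 = 4.2
Dual objective at y_2 = 4.2: reduced costs (-2.2, -7.8), box minimizer x = (5.0, 5.0)
g(y_2) = b*y + (c1 - a1*y)*x1 + (c2 - a2*y)*x2 = 23*4.2 + (-2.2)*5.0 + (-7.8)*5.0 = 96.6 - 11.0 - 39.0 = 46.6


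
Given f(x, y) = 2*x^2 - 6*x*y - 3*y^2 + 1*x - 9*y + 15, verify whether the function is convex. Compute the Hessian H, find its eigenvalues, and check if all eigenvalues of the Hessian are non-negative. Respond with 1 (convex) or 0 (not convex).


The Hessian of f(x,y) = 2*x^2 - 6*x*y - 3*y^2 + 1*x - 9*y + 15 is:
H = [[4, -6], [-6, -6]]
Trace = 4 - 6 = -2
Determinant = 4*-6 - (-6)^2 = -60
Discriminant = (-2)^2 - 4*-60 = 244.0
Eigenvalues: lambda_1 = -8.8102, lambda_2 = 6.8102
The function is not convex.

0


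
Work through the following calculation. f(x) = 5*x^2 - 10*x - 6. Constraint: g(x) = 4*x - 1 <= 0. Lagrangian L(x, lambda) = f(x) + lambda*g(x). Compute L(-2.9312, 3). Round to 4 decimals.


Step 1: Evaluate f(x).
f(-2.9312) = 5*(-2.9312)^2 - 10*(-2.9312) - 6 = 66.2717
Step 2: Evaluate g(x).
g(-2.9312) = 4*-2.9312 - 1 = -12.7248
Step 3: Compute Lagrangian.
L = 66.2717 + 3*-12.7248 = 28.0973


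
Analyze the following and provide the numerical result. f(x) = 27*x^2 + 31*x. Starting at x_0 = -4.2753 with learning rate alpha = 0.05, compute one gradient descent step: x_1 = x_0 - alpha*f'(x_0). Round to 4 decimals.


We compute the gradient at x_0 and apply the update.
f'(x) = 54*x + 31
f'(-4.2753) = 54*-4.2753 + 31 = -199.8662
x_1 = -4.2753 - 0.05*-199.8662 = 5.718


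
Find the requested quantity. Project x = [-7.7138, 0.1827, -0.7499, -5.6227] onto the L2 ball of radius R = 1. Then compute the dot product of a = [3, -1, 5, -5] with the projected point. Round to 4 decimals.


Step 1: Compute ||x|| (intermediates to 6 decimals).
||x|| = sqrt((-7.7138)^2 + 0.1827^2 + (-0.7499)^2 + (-5.6227)^2) = 9.576701
Step 2: Project.
Since ||x|| > R, scale = R/||x|| = 1/9.576701 = 0.10442, proj(x) = scale * x
proj(x) = [-0.805475, 0.019078, -0.078305, -0.587122]
Step 3: Dot product.
a^T * proj(x) = 3*(-0.805475) - 1*0.019078 + 5*(-0.078305) - 5*(-0.587122) = 0.1086


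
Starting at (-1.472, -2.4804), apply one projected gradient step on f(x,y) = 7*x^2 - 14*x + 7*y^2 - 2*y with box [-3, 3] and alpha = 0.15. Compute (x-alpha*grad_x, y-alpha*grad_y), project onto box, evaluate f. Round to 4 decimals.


Step 1: Compute gradient at (-1.472, -2.4804).
grad_x = 2*7*-1.472 - 14 = -34.608
grad_y = 2*7*-2.4804 - 2 = -36.7256
Step 2: Gradient step.
x_raw = -1.472 - 0.15*-34.608 = 3.7192
y_raw = -2.4804 - 0.15*-36.7256 = 3.0284
Step 3: Project onto [-3, 3].
x_proj = clip(3.7192) = 3.0
y_proj = clip(3.0284) = 3.0
Step 4: Evaluate f.
f(3.0, 3.0) = 78.0
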